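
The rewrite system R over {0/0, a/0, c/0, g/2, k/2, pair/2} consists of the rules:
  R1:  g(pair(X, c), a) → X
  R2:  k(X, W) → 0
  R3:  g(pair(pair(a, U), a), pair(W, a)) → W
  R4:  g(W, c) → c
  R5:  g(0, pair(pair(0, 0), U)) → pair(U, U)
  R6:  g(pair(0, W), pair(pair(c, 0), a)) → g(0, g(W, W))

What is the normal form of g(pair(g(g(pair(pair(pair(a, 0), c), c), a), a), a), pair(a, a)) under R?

1. g(pair(g(g(pair(pair(pair(a, 0), c), c), a), a), a), pair(a, a))  →  g(pair(g(pair(pair(a, 0), c), a), a), pair(a, a))   [R1 at 1.1.1]
2. g(pair(g(pair(pair(a, 0), c), a), a), pair(a, a))  →  g(pair(pair(a, 0), a), pair(a, a))   [R1 at 1.1]
3. g(pair(pair(a, 0), a), pair(a, a))  →  a   [R3 at ε]

a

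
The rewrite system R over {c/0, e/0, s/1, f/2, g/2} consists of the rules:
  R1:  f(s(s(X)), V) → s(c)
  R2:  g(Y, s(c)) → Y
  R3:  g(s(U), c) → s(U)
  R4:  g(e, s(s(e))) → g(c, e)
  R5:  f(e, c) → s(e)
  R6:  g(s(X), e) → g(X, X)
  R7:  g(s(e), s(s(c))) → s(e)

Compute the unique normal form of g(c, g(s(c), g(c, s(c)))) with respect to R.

c

1. g(c, g(s(c), g(c, s(c))))  →  g(c, g(s(c), c))   [R2 at 2.2]
2. g(c, g(s(c), c))  →  g(c, s(c))   [R3 at 2]
3. g(c, s(c))  →  c   [R2 at ε]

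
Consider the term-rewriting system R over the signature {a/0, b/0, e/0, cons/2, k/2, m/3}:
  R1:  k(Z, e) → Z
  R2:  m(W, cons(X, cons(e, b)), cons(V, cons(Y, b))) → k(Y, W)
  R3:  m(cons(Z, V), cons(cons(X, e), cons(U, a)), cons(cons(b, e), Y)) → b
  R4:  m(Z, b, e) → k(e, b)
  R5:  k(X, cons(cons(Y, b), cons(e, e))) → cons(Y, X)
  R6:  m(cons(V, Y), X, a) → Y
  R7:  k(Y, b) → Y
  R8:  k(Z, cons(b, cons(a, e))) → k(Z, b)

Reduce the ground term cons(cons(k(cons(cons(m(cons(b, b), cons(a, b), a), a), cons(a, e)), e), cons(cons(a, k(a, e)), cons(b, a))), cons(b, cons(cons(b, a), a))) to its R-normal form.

cons(cons(cons(cons(b, a), cons(a, e)), cons(cons(a, a), cons(b, a))), cons(b, cons(cons(b, a), a)))

1. cons(cons(k(cons(cons(m(cons(b, b), cons(a, b), a), a), cons(a, e)), e), cons(cons(a, k(a, e)), cons(b, a))), cons(b, cons(cons(b, a), a)))  →  cons(cons(cons(cons(m(cons(b, b), cons(a, b), a), a), cons(a, e)), cons(cons(a, k(a, e)), cons(b, a))), cons(b, cons(cons(b, a), a)))   [R1 at 1.1]
2. cons(cons(cons(cons(m(cons(b, b), cons(a, b), a), a), cons(a, e)), cons(cons(a, k(a, e)), cons(b, a))), cons(b, cons(cons(b, a), a)))  →  cons(cons(cons(cons(b, a), cons(a, e)), cons(cons(a, k(a, e)), cons(b, a))), cons(b, cons(cons(b, a), a)))   [R6 at 1.1.1.1]
3. cons(cons(cons(cons(b, a), cons(a, e)), cons(cons(a, k(a, e)), cons(b, a))), cons(b, cons(cons(b, a), a)))  →  cons(cons(cons(cons(b, a), cons(a, e)), cons(cons(a, a), cons(b, a))), cons(b, cons(cons(b, a), a)))   [R1 at 1.2.1.2]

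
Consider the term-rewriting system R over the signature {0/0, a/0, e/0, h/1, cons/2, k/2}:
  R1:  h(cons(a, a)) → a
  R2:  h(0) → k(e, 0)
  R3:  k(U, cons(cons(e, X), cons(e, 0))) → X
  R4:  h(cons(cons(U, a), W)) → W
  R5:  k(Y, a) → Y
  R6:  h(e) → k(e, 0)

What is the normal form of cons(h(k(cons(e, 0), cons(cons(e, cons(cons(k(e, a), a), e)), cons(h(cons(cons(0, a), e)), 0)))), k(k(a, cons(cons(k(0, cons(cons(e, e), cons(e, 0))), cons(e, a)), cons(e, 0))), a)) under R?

cons(e, cons(e, a))

1. cons(h(k(cons(e, 0), cons(cons(e, cons(cons(k(e, a), a), e)), cons(h(cons(cons(0, a), e)), 0)))), k(k(a, cons(cons(k(0, cons(cons(e, e), cons(e, 0))), cons(e, a)), cons(e, 0))), a))  →  cons(h(k(cons(e, 0), cons(cons(e, cons(cons(e, a), e)), cons(h(cons(cons(0, a), e)), 0)))), k(k(a, cons(cons(k(0, cons(cons(e, e), cons(e, 0))), cons(e, a)), cons(e, 0))), a))   [R5 at 1.1.2.1.2.1.1]
2. cons(h(k(cons(e, 0), cons(cons(e, cons(cons(e, a), e)), cons(h(cons(cons(0, a), e)), 0)))), k(k(a, cons(cons(k(0, cons(cons(e, e), cons(e, 0))), cons(e, a)), cons(e, 0))), a))  →  cons(h(k(cons(e, 0), cons(cons(e, cons(cons(e, a), e)), cons(e, 0)))), k(k(a, cons(cons(k(0, cons(cons(e, e), cons(e, 0))), cons(e, a)), cons(e, 0))), a))   [R4 at 1.1.2.2.1]
3. cons(h(k(cons(e, 0), cons(cons(e, cons(cons(e, a), e)), cons(e, 0)))), k(k(a, cons(cons(k(0, cons(cons(e, e), cons(e, 0))), cons(e, a)), cons(e, 0))), a))  →  cons(h(cons(cons(e, a), e)), k(k(a, cons(cons(k(0, cons(cons(e, e), cons(e, 0))), cons(e, a)), cons(e, 0))), a))   [R3 at 1.1]
4. cons(h(cons(cons(e, a), e)), k(k(a, cons(cons(k(0, cons(cons(e, e), cons(e, 0))), cons(e, a)), cons(e, 0))), a))  →  cons(e, k(k(a, cons(cons(k(0, cons(cons(e, e), cons(e, 0))), cons(e, a)), cons(e, 0))), a))   [R4 at 1]
5. cons(e, k(k(a, cons(cons(k(0, cons(cons(e, e), cons(e, 0))), cons(e, a)), cons(e, 0))), a))  →  cons(e, k(a, cons(cons(k(0, cons(cons(e, e), cons(e, 0))), cons(e, a)), cons(e, 0))))   [R5 at 2]
6. cons(e, k(a, cons(cons(k(0, cons(cons(e, e), cons(e, 0))), cons(e, a)), cons(e, 0))))  →  cons(e, k(a, cons(cons(e, cons(e, a)), cons(e, 0))))   [R3 at 2.2.1.1]
7. cons(e, k(a, cons(cons(e, cons(e, a)), cons(e, 0))))  →  cons(e, cons(e, a))   [R3 at 2]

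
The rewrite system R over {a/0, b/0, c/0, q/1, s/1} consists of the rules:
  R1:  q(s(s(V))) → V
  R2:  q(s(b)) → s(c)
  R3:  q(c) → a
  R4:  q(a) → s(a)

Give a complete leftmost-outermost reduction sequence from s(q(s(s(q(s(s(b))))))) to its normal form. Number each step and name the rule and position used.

1. s(q(s(s(q(s(s(b)))))))  →  s(q(s(s(b))))   [R1 at 1]
2. s(q(s(s(b))))  →  s(b)   [R1 at 1]

s(b)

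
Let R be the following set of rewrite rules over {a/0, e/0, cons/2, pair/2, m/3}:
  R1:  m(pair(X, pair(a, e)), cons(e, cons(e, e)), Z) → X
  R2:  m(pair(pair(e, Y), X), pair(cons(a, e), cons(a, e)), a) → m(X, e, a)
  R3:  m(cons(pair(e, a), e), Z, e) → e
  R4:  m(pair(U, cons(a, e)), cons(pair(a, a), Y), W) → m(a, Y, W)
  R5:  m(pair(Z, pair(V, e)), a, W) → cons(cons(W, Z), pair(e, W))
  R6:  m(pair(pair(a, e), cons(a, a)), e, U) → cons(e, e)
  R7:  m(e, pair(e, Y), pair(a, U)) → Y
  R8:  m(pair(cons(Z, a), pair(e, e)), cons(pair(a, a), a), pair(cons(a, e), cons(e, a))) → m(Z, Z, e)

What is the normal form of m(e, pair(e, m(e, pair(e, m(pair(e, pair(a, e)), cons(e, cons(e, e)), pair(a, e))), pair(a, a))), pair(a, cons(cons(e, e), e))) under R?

1. m(e, pair(e, m(e, pair(e, m(pair(e, pair(a, e)), cons(e, cons(e, e)), pair(a, e))), pair(a, a))), pair(a, cons(cons(e, e), e)))  →  m(e, pair(e, m(pair(e, pair(a, e)), cons(e, cons(e, e)), pair(a, e))), pair(a, a))   [R7 at ε]
2. m(e, pair(e, m(pair(e, pair(a, e)), cons(e, cons(e, e)), pair(a, e))), pair(a, a))  →  m(pair(e, pair(a, e)), cons(e, cons(e, e)), pair(a, e))   [R7 at ε]
3. m(pair(e, pair(a, e)), cons(e, cons(e, e)), pair(a, e))  →  e   [R1 at ε]

e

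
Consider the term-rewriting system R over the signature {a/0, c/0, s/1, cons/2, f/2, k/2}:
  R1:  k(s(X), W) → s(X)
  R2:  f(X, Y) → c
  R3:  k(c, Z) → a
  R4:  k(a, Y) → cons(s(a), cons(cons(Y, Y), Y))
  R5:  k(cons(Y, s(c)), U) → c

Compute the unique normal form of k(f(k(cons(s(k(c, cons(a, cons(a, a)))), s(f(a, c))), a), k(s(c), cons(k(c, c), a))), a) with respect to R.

a

1. k(f(k(cons(s(k(c, cons(a, cons(a, a)))), s(f(a, c))), a), k(s(c), cons(k(c, c), a))), a)  →  k(c, a)   [R2 at 1]
2. k(c, a)  →  a   [R3 at ε]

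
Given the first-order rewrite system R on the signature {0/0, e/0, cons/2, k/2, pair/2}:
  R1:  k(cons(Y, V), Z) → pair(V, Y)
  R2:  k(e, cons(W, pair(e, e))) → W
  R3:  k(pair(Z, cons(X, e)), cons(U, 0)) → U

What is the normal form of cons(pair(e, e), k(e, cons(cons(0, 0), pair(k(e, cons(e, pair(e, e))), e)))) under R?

cons(pair(e, e), cons(0, 0))

1. cons(pair(e, e), k(e, cons(cons(0, 0), pair(k(e, cons(e, pair(e, e))), e))))  →  cons(pair(e, e), k(e, cons(cons(0, 0), pair(e, e))))   [R2 at 2.2.2.1]
2. cons(pair(e, e), k(e, cons(cons(0, 0), pair(e, e))))  →  cons(pair(e, e), cons(0, 0))   [R2 at 2]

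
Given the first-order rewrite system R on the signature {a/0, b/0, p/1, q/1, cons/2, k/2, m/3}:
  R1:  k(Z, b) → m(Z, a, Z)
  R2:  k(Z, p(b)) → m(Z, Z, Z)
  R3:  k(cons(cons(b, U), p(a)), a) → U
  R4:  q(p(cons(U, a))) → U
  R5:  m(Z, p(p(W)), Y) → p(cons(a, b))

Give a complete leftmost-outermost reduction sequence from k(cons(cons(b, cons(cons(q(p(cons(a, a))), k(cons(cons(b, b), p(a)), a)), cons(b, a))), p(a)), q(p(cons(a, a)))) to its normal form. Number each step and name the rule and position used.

1. k(cons(cons(b, cons(cons(q(p(cons(a, a))), k(cons(cons(b, b), p(a)), a)), cons(b, a))), p(a)), q(p(cons(a, a))))  →  k(cons(cons(b, cons(cons(a, k(cons(cons(b, b), p(a)), a)), cons(b, a))), p(a)), q(p(cons(a, a))))   [R4 at 1.1.2.1.1]
2. k(cons(cons(b, cons(cons(a, k(cons(cons(b, b), p(a)), a)), cons(b, a))), p(a)), q(p(cons(a, a))))  →  k(cons(cons(b, cons(cons(a, b), cons(b, a))), p(a)), q(p(cons(a, a))))   [R3 at 1.1.2.1.2]
3. k(cons(cons(b, cons(cons(a, b), cons(b, a))), p(a)), q(p(cons(a, a))))  →  k(cons(cons(b, cons(cons(a, b), cons(b, a))), p(a)), a)   [R4 at 2]
4. k(cons(cons(b, cons(cons(a, b), cons(b, a))), p(a)), a)  →  cons(cons(a, b), cons(b, a))   [R3 at ε]

cons(cons(a, b), cons(b, a))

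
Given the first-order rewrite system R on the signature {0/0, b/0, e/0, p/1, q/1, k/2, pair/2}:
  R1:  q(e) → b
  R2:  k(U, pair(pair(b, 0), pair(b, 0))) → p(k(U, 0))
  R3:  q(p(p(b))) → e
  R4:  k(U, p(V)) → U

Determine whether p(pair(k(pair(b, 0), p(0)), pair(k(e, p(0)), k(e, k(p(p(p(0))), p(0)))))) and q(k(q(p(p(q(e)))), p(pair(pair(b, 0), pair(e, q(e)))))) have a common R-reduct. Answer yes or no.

Reduce t₁ = p(pair(k(pair(b, 0), p(0)), pair(k(e, p(0)), k(e, k(p(p(p(0))), p(0)))))):
1. p(pair(k(pair(b, 0), p(0)), pair(k(e, p(0)), k(e, k(p(p(p(0))), p(0))))))  →  p(pair(pair(b, 0), pair(k(e, p(0)), k(e, k(p(p(p(0))), p(0))))))   [R4 at 1.1]
2. p(pair(pair(b, 0), pair(k(e, p(0)), k(e, k(p(p(p(0))), p(0))))))  →  p(pair(pair(b, 0), pair(e, k(e, k(p(p(p(0))), p(0))))))   [R4 at 1.2.1]
3. p(pair(pair(b, 0), pair(e, k(e, k(p(p(p(0))), p(0))))))  →  p(pair(pair(b, 0), pair(e, k(e, p(p(p(0)))))))   [R4 at 1.2.2.2]
4. p(pair(pair(b, 0), pair(e, k(e, p(p(p(0)))))))  →  p(pair(pair(b, 0), pair(e, e)))   [R4 at 1.2.2]

Reduce t₂ = q(k(q(p(p(q(e)))), p(pair(pair(b, 0), pair(e, q(e)))))):
1. q(k(q(p(p(q(e)))), p(pair(pair(b, 0), pair(e, q(e))))))  →  q(q(p(p(q(e)))))   [R4 at 1]
2. q(q(p(p(q(e)))))  →  q(q(p(p(b))))   [R1 at 1.1.1.1]
3. q(q(p(p(b))))  →  q(e)   [R3 at 1]
4. q(e)  →  b   [R1 at ε]

no — NF(t₁) = p(pair(pair(b, 0), pair(e, e))), NF(t₂) = b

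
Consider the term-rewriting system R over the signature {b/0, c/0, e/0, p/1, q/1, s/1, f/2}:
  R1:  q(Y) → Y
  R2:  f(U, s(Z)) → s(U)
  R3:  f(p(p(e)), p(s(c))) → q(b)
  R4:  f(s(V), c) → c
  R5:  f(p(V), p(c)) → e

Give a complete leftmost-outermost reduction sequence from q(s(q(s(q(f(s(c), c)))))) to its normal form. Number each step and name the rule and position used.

1. q(s(q(s(q(f(s(c), c))))))  →  s(q(s(q(f(s(c), c)))))   [R1 at ε]
2. s(q(s(q(f(s(c), c)))))  →  s(s(q(f(s(c), c))))   [R1 at 1]
3. s(s(q(f(s(c), c))))  →  s(s(f(s(c), c)))   [R1 at 1.1]
4. s(s(f(s(c), c)))  →  s(s(c))   [R4 at 1.1]

s(s(c))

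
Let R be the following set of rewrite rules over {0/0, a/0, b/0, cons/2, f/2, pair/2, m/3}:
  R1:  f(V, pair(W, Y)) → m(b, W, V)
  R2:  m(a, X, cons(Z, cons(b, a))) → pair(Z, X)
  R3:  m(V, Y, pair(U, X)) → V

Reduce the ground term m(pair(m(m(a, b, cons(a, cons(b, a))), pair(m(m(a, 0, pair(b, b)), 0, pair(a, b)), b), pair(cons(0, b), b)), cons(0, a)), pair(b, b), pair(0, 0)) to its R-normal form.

1. m(pair(m(m(a, b, cons(a, cons(b, a))), pair(m(m(a, 0, pair(b, b)), 0, pair(a, b)), b), pair(cons(0, b), b)), cons(0, a)), pair(b, b), pair(0, 0))  →  pair(m(m(a, b, cons(a, cons(b, a))), pair(m(m(a, 0, pair(b, b)), 0, pair(a, b)), b), pair(cons(0, b), b)), cons(0, a))   [R3 at ε]
2. pair(m(m(a, b, cons(a, cons(b, a))), pair(m(m(a, 0, pair(b, b)), 0, pair(a, b)), b), pair(cons(0, b), b)), cons(0, a))  →  pair(m(a, b, cons(a, cons(b, a))), cons(0, a))   [R3 at 1]
3. pair(m(a, b, cons(a, cons(b, a))), cons(0, a))  →  pair(pair(a, b), cons(0, a))   [R2 at 1]

pair(pair(a, b), cons(0, a))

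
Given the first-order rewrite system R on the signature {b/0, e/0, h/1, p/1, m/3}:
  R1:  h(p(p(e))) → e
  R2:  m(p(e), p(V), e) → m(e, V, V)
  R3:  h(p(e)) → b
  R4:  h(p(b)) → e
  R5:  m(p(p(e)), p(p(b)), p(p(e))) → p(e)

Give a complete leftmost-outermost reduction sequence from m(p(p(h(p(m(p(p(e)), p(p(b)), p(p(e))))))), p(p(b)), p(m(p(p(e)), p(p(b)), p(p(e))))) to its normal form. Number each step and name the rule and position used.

1. m(p(p(h(p(m(p(p(e)), p(p(b)), p(p(e))))))), p(p(b)), p(m(p(p(e)), p(p(b)), p(p(e)))))  →  m(p(p(h(p(p(e))))), p(p(b)), p(m(p(p(e)), p(p(b)), p(p(e)))))   [R5 at 1.1.1.1.1]
2. m(p(p(h(p(p(e))))), p(p(b)), p(m(p(p(e)), p(p(b)), p(p(e)))))  →  m(p(p(e)), p(p(b)), p(m(p(p(e)), p(p(b)), p(p(e)))))   [R1 at 1.1.1]
3. m(p(p(e)), p(p(b)), p(m(p(p(e)), p(p(b)), p(p(e)))))  →  m(p(p(e)), p(p(b)), p(p(e)))   [R5 at 3.1]
4. m(p(p(e)), p(p(b)), p(p(e)))  →  p(e)   [R5 at ε]

p(e)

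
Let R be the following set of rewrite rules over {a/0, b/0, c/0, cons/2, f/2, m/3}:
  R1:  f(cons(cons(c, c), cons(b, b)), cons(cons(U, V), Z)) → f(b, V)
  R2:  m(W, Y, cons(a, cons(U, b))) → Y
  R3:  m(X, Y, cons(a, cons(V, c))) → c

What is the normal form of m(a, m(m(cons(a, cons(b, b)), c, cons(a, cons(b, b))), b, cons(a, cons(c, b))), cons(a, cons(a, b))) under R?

1. m(a, m(m(cons(a, cons(b, b)), c, cons(a, cons(b, b))), b, cons(a, cons(c, b))), cons(a, cons(a, b)))  →  m(m(cons(a, cons(b, b)), c, cons(a, cons(b, b))), b, cons(a, cons(c, b)))   [R2 at ε]
2. m(m(cons(a, cons(b, b)), c, cons(a, cons(b, b))), b, cons(a, cons(c, b)))  →  b   [R2 at ε]

b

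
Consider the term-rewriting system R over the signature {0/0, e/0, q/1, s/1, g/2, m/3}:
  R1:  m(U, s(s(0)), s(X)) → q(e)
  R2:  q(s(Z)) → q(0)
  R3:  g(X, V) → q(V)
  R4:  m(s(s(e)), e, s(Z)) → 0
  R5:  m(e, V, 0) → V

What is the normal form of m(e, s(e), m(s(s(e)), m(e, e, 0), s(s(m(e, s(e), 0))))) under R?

s(e)

1. m(e, s(e), m(s(s(e)), m(e, e, 0), s(s(m(e, s(e), 0)))))  →  m(e, s(e), m(s(s(e)), e, s(s(m(e, s(e), 0)))))   [R5 at 3.2]
2. m(e, s(e), m(s(s(e)), e, s(s(m(e, s(e), 0)))))  →  m(e, s(e), 0)   [R4 at 3]
3. m(e, s(e), 0)  →  s(e)   [R5 at ε]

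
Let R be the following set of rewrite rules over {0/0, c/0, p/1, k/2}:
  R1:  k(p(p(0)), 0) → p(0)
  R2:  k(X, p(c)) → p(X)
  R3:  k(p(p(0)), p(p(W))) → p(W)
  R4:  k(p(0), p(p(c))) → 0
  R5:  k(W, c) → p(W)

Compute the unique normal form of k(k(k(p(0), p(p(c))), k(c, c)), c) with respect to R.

1. k(k(k(p(0), p(p(c))), k(c, c)), c)  →  p(k(k(p(0), p(p(c))), k(c, c)))   [R5 at ε]
2. p(k(k(p(0), p(p(c))), k(c, c)))  →  p(k(0, k(c, c)))   [R4 at 1.1]
3. p(k(0, k(c, c)))  →  p(k(0, p(c)))   [R5 at 1.2]
4. p(k(0, p(c)))  →  p(p(0))   [R2 at 1]

p(p(0))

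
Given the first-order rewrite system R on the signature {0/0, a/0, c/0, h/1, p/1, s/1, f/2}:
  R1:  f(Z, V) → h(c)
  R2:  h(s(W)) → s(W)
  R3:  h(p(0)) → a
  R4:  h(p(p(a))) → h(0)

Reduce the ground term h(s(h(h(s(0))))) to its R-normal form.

s(s(0))

1. h(s(h(h(s(0)))))  →  s(h(h(s(0))))   [R2 at ε]
2. s(h(h(s(0))))  →  s(h(s(0)))   [R2 at 1.1]
3. s(h(s(0)))  →  s(s(0))   [R2 at 1]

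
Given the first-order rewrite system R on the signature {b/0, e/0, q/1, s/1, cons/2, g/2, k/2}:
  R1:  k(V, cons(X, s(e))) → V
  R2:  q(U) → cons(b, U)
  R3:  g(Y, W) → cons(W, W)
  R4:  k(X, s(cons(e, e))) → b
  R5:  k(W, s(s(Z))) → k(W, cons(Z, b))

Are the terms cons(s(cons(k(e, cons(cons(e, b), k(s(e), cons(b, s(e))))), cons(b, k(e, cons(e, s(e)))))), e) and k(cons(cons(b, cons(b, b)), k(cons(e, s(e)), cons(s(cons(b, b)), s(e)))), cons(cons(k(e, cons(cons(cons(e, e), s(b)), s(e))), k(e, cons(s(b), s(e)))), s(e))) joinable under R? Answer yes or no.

no — NF(t₁) = cons(s(cons(e, cons(b, e))), e), NF(t₂) = cons(cons(b, cons(b, b)), cons(e, s(e)))

Reduce t₁ = cons(s(cons(k(e, cons(cons(e, b), k(s(e), cons(b, s(e))))), cons(b, k(e, cons(e, s(e)))))), e):
1. cons(s(cons(k(e, cons(cons(e, b), k(s(e), cons(b, s(e))))), cons(b, k(e, cons(e, s(e)))))), e)  →  cons(s(cons(k(e, cons(cons(e, b), s(e))), cons(b, k(e, cons(e, s(e)))))), e)   [R1 at 1.1.1.2.2]
2. cons(s(cons(k(e, cons(cons(e, b), s(e))), cons(b, k(e, cons(e, s(e)))))), e)  →  cons(s(cons(e, cons(b, k(e, cons(e, s(e)))))), e)   [R1 at 1.1.1]
3. cons(s(cons(e, cons(b, k(e, cons(e, s(e)))))), e)  →  cons(s(cons(e, cons(b, e))), e)   [R1 at 1.1.2.2]

Reduce t₂ = k(cons(cons(b, cons(b, b)), k(cons(e, s(e)), cons(s(cons(b, b)), s(e)))), cons(cons(k(e, cons(cons(cons(e, e), s(b)), s(e))), k(e, cons(s(b), s(e)))), s(e))):
1. k(cons(cons(b, cons(b, b)), k(cons(e, s(e)), cons(s(cons(b, b)), s(e)))), cons(cons(k(e, cons(cons(cons(e, e), s(b)), s(e))), k(e, cons(s(b), s(e)))), s(e)))  →  cons(cons(b, cons(b, b)), k(cons(e, s(e)), cons(s(cons(b, b)), s(e))))   [R1 at ε]
2. cons(cons(b, cons(b, b)), k(cons(e, s(e)), cons(s(cons(b, b)), s(e))))  →  cons(cons(b, cons(b, b)), cons(e, s(e)))   [R1 at 2]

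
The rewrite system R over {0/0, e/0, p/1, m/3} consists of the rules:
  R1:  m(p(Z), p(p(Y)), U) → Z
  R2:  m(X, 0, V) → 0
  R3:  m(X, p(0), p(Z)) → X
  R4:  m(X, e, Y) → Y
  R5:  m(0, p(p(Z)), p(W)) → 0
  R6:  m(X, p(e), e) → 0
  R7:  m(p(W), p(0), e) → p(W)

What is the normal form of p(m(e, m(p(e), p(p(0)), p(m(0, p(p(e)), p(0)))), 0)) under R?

p(0)

1. p(m(e, m(p(e), p(p(0)), p(m(0, p(p(e)), p(0)))), 0))  →  p(m(e, e, 0))   [R1 at 1.2]
2. p(m(e, e, 0))  →  p(0)   [R4 at 1]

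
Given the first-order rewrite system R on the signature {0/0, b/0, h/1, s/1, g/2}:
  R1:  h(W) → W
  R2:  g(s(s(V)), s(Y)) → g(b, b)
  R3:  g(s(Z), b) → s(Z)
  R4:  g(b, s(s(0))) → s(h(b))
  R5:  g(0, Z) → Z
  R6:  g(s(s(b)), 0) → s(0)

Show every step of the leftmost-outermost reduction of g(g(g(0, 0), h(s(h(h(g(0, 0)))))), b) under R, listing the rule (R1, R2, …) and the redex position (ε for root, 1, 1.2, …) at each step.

1. g(g(g(0, 0), h(s(h(h(g(0, 0)))))), b)  →  g(g(0, h(s(h(h(g(0, 0)))))), b)   [R5 at 1.1]
2. g(g(0, h(s(h(h(g(0, 0)))))), b)  →  g(h(s(h(h(g(0, 0))))), b)   [R5 at 1]
3. g(h(s(h(h(g(0, 0))))), b)  →  g(s(h(h(g(0, 0)))), b)   [R1 at 1]
4. g(s(h(h(g(0, 0)))), b)  →  s(h(h(g(0, 0))))   [R3 at ε]
5. s(h(h(g(0, 0))))  →  s(h(g(0, 0)))   [R1 at 1]
6. s(h(g(0, 0)))  →  s(g(0, 0))   [R1 at 1]
7. s(g(0, 0))  →  s(0)   [R5 at 1]

s(0)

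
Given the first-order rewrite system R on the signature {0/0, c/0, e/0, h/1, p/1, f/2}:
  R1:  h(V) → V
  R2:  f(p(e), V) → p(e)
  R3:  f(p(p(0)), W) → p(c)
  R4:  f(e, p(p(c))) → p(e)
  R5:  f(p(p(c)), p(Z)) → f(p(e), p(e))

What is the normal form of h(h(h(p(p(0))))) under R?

1. h(h(h(p(p(0)))))  →  h(h(p(p(0))))   [R1 at ε]
2. h(h(p(p(0))))  →  h(p(p(0)))   [R1 at ε]
3. h(p(p(0)))  →  p(p(0))   [R1 at ε]

p(p(0))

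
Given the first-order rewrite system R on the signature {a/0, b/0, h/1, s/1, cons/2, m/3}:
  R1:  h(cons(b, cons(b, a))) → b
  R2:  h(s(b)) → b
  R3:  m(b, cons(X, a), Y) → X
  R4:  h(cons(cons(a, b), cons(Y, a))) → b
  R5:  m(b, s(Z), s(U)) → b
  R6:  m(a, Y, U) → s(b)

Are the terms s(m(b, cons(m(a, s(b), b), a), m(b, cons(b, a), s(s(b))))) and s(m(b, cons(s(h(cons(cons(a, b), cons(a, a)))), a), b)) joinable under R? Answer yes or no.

yes — NF(t₁) = s(s(b)), NF(t₂) = s(s(b))

Reduce t₁ = s(m(b, cons(m(a, s(b), b), a), m(b, cons(b, a), s(s(b))))):
1. s(m(b, cons(m(a, s(b), b), a), m(b, cons(b, a), s(s(b)))))  →  s(m(a, s(b), b))   [R3 at 1]
2. s(m(a, s(b), b))  →  s(s(b))   [R6 at 1]

Reduce t₂ = s(m(b, cons(s(h(cons(cons(a, b), cons(a, a)))), a), b)):
1. s(m(b, cons(s(h(cons(cons(a, b), cons(a, a)))), a), b))  →  s(s(h(cons(cons(a, b), cons(a, a)))))   [R3 at 1]
2. s(s(h(cons(cons(a, b), cons(a, a)))))  →  s(s(b))   [R4 at 1.1]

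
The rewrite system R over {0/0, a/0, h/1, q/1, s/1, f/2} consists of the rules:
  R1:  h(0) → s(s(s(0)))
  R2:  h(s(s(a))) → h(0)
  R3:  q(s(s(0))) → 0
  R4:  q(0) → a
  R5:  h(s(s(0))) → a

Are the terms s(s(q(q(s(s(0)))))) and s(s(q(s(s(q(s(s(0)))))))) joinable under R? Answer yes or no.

no — NF(t₁) = s(s(a)), NF(t₂) = s(s(0))

Reduce t₁ = s(s(q(q(s(s(0)))))):
1. s(s(q(q(s(s(0))))))  →  s(s(q(0)))   [R3 at 1.1.1]
2. s(s(q(0)))  →  s(s(a))   [R4 at 1.1]

Reduce t₂ = s(s(q(s(s(q(s(s(0)))))))):
1. s(s(q(s(s(q(s(s(0))))))))  →  s(s(q(s(s(0)))))   [R3 at 1.1.1.1.1]
2. s(s(q(s(s(0)))))  →  s(s(0))   [R3 at 1.1]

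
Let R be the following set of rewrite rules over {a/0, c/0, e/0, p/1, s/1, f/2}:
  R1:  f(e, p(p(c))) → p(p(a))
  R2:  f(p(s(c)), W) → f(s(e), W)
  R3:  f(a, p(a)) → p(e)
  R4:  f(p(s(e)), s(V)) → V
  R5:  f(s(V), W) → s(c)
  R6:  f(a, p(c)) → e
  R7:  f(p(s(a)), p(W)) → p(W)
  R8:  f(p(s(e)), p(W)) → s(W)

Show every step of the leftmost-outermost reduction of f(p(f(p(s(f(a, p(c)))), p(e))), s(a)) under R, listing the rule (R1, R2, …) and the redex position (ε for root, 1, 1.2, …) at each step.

a

1. f(p(f(p(s(f(a, p(c)))), p(e))), s(a))  →  f(p(f(p(s(e)), p(e))), s(a))   [R6 at 1.1.1.1.1]
2. f(p(f(p(s(e)), p(e))), s(a))  →  f(p(s(e)), s(a))   [R8 at 1.1]
3. f(p(s(e)), s(a))  →  a   [R4 at ε]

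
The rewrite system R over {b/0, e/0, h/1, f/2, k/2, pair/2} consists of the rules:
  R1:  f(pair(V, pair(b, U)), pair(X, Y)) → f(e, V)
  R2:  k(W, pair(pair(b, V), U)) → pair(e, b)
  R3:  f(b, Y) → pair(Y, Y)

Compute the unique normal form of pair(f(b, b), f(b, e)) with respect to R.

1. pair(f(b, b), f(b, e))  →  pair(pair(b, b), f(b, e))   [R3 at 1]
2. pair(pair(b, b), f(b, e))  →  pair(pair(b, b), pair(e, e))   [R3 at 2]

pair(pair(b, b), pair(e, e))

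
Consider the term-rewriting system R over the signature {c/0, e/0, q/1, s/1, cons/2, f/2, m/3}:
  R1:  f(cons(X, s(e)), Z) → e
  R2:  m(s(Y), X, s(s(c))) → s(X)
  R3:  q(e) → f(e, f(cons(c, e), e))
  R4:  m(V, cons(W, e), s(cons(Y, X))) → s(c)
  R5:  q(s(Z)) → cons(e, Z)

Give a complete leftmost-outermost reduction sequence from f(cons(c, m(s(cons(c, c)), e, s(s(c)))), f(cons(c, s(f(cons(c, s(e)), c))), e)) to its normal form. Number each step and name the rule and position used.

e

1. f(cons(c, m(s(cons(c, c)), e, s(s(c)))), f(cons(c, s(f(cons(c, s(e)), c))), e))  →  f(cons(c, s(e)), f(cons(c, s(f(cons(c, s(e)), c))), e))   [R2 at 1.2]
2. f(cons(c, s(e)), f(cons(c, s(f(cons(c, s(e)), c))), e))  →  e   [R1 at ε]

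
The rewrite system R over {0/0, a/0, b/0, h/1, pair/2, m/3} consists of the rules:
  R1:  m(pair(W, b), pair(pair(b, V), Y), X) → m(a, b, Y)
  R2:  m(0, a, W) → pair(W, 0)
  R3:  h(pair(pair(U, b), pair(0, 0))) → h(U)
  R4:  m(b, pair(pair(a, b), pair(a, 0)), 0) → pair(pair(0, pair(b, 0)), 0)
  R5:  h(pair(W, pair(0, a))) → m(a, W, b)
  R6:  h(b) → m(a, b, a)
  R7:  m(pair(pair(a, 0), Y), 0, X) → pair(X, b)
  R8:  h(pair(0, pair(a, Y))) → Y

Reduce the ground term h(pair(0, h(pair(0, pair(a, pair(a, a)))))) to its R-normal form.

a

1. h(pair(0, h(pair(0, pair(a, pair(a, a))))))  →  h(pair(0, pair(a, a)))   [R8 at 1.2]
2. h(pair(0, pair(a, a)))  →  a   [R8 at ε]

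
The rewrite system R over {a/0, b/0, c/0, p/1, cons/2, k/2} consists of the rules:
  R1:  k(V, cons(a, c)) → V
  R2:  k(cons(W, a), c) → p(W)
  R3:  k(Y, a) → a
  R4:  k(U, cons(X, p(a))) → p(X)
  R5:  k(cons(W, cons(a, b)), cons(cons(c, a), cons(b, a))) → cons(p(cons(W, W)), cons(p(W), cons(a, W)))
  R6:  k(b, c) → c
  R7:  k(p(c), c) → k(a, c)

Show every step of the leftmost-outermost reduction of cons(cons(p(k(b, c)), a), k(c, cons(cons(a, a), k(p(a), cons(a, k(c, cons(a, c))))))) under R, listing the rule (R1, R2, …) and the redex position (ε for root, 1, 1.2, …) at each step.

cons(cons(p(c), a), p(cons(a, a)))

1. cons(cons(p(k(b, c)), a), k(c, cons(cons(a, a), k(p(a), cons(a, k(c, cons(a, c)))))))  →  cons(cons(p(c), a), k(c, cons(cons(a, a), k(p(a), cons(a, k(c, cons(a, c)))))))   [R6 at 1.1.1]
2. cons(cons(p(c), a), k(c, cons(cons(a, a), k(p(a), cons(a, k(c, cons(a, c)))))))  →  cons(cons(p(c), a), k(c, cons(cons(a, a), k(p(a), cons(a, c)))))   [R1 at 2.2.2.2.2]
3. cons(cons(p(c), a), k(c, cons(cons(a, a), k(p(a), cons(a, c)))))  →  cons(cons(p(c), a), k(c, cons(cons(a, a), p(a))))   [R1 at 2.2.2]
4. cons(cons(p(c), a), k(c, cons(cons(a, a), p(a))))  →  cons(cons(p(c), a), p(cons(a, a)))   [R4 at 2]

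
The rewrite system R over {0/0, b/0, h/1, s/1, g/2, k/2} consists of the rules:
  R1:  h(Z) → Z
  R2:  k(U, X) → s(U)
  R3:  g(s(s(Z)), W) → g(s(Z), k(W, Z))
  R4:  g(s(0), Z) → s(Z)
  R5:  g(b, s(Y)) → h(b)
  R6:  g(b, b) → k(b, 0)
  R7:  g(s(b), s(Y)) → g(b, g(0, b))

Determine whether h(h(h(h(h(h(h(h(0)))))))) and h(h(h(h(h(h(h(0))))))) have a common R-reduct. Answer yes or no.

Reduce t₁ = h(h(h(h(h(h(h(h(0)))))))):
1. h(h(h(h(h(h(h(h(0))))))))  →  h(h(h(h(h(h(h(0)))))))   [R1 at ε]
2. h(h(h(h(h(h(h(0)))))))  →  h(h(h(h(h(h(0))))))   [R1 at ε]
3. h(h(h(h(h(h(0))))))  →  h(h(h(h(h(0)))))   [R1 at ε]
4. h(h(h(h(h(0)))))  →  h(h(h(h(0))))   [R1 at ε]
5. h(h(h(h(0))))  →  h(h(h(0)))   [R1 at ε]
6. h(h(h(0)))  →  h(h(0))   [R1 at ε]
7. h(h(0))  →  h(0)   [R1 at ε]
8. h(0)  →  0   [R1 at ε]

Reduce t₂ = h(h(h(h(h(h(h(0))))))):
1. h(h(h(h(h(h(h(0)))))))  →  h(h(h(h(h(h(0))))))   [R1 at ε]
2. h(h(h(h(h(h(0))))))  →  h(h(h(h(h(0)))))   [R1 at ε]
3. h(h(h(h(h(0)))))  →  h(h(h(h(0))))   [R1 at ε]
4. h(h(h(h(0))))  →  h(h(h(0)))   [R1 at ε]
5. h(h(h(0)))  →  h(h(0))   [R1 at ε]
6. h(h(0))  →  h(0)   [R1 at ε]
7. h(0)  →  0   [R1 at ε]

yes — NF(t₁) = 0, NF(t₂) = 0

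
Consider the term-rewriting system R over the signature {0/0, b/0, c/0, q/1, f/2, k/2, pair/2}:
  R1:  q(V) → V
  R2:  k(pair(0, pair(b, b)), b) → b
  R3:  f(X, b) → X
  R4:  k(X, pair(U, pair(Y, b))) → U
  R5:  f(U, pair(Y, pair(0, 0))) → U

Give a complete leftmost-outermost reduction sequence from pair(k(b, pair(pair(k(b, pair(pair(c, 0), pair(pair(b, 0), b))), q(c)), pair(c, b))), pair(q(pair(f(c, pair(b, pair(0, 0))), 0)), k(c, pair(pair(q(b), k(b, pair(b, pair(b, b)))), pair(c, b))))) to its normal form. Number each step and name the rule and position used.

1. pair(k(b, pair(pair(k(b, pair(pair(c, 0), pair(pair(b, 0), b))), q(c)), pair(c, b))), pair(q(pair(f(c, pair(b, pair(0, 0))), 0)), k(c, pair(pair(q(b), k(b, pair(b, pair(b, b)))), pair(c, b)))))  →  pair(pair(k(b, pair(pair(c, 0), pair(pair(b, 0), b))), q(c)), pair(q(pair(f(c, pair(b, pair(0, 0))), 0)), k(c, pair(pair(q(b), k(b, pair(b, pair(b, b)))), pair(c, b)))))   [R4 at 1]
2. pair(pair(k(b, pair(pair(c, 0), pair(pair(b, 0), b))), q(c)), pair(q(pair(f(c, pair(b, pair(0, 0))), 0)), k(c, pair(pair(q(b), k(b, pair(b, pair(b, b)))), pair(c, b)))))  →  pair(pair(pair(c, 0), q(c)), pair(q(pair(f(c, pair(b, pair(0, 0))), 0)), k(c, pair(pair(q(b), k(b, pair(b, pair(b, b)))), pair(c, b)))))   [R4 at 1.1]
3. pair(pair(pair(c, 0), q(c)), pair(q(pair(f(c, pair(b, pair(0, 0))), 0)), k(c, pair(pair(q(b), k(b, pair(b, pair(b, b)))), pair(c, b)))))  →  pair(pair(pair(c, 0), c), pair(q(pair(f(c, pair(b, pair(0, 0))), 0)), k(c, pair(pair(q(b), k(b, pair(b, pair(b, b)))), pair(c, b)))))   [R1 at 1.2]
4. pair(pair(pair(c, 0), c), pair(q(pair(f(c, pair(b, pair(0, 0))), 0)), k(c, pair(pair(q(b), k(b, pair(b, pair(b, b)))), pair(c, b)))))  →  pair(pair(pair(c, 0), c), pair(pair(f(c, pair(b, pair(0, 0))), 0), k(c, pair(pair(q(b), k(b, pair(b, pair(b, b)))), pair(c, b)))))   [R1 at 2.1]
5. pair(pair(pair(c, 0), c), pair(pair(f(c, pair(b, pair(0, 0))), 0), k(c, pair(pair(q(b), k(b, pair(b, pair(b, b)))), pair(c, b)))))  →  pair(pair(pair(c, 0), c), pair(pair(c, 0), k(c, pair(pair(q(b), k(b, pair(b, pair(b, b)))), pair(c, b)))))   [R5 at 2.1.1]
6. pair(pair(pair(c, 0), c), pair(pair(c, 0), k(c, pair(pair(q(b), k(b, pair(b, pair(b, b)))), pair(c, b)))))  →  pair(pair(pair(c, 0), c), pair(pair(c, 0), pair(q(b), k(b, pair(b, pair(b, b))))))   [R4 at 2.2]
7. pair(pair(pair(c, 0), c), pair(pair(c, 0), pair(q(b), k(b, pair(b, pair(b, b))))))  →  pair(pair(pair(c, 0), c), pair(pair(c, 0), pair(b, k(b, pair(b, pair(b, b))))))   [R1 at 2.2.1]
8. pair(pair(pair(c, 0), c), pair(pair(c, 0), pair(b, k(b, pair(b, pair(b, b))))))  →  pair(pair(pair(c, 0), c), pair(pair(c, 0), pair(b, b)))   [R4 at 2.2.2]

pair(pair(pair(c, 0), c), pair(pair(c, 0), pair(b, b)))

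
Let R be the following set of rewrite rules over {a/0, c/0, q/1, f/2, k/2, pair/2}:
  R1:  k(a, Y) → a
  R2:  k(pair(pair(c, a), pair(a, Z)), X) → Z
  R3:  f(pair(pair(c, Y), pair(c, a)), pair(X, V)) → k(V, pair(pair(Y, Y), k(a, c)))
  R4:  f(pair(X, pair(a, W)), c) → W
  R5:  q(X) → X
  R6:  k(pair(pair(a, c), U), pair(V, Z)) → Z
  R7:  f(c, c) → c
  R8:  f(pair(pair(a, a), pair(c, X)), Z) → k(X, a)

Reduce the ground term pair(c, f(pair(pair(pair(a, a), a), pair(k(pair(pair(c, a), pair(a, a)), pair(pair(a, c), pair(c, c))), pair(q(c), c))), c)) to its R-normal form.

pair(c, pair(c, c))

1. pair(c, f(pair(pair(pair(a, a), a), pair(k(pair(pair(c, a), pair(a, a)), pair(pair(a, c), pair(c, c))), pair(q(c), c))), c))  →  pair(c, f(pair(pair(pair(a, a), a), pair(a, pair(q(c), c))), c))   [R2 at 2.1.2.1]
2. pair(c, f(pair(pair(pair(a, a), a), pair(a, pair(q(c), c))), c))  →  pair(c, pair(q(c), c))   [R4 at 2]
3. pair(c, pair(q(c), c))  →  pair(c, pair(c, c))   [R5 at 2.1]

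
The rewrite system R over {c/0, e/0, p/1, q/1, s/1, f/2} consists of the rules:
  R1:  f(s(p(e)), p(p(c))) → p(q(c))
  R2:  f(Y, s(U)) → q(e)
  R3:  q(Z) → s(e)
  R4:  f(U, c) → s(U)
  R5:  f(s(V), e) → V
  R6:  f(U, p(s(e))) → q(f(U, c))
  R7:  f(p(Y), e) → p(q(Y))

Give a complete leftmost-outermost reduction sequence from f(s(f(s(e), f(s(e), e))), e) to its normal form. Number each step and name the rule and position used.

e

1. f(s(f(s(e), f(s(e), e))), e)  →  f(s(e), f(s(e), e))   [R5 at ε]
2. f(s(e), f(s(e), e))  →  f(s(e), e)   [R5 at 2]
3. f(s(e), e)  →  e   [R5 at ε]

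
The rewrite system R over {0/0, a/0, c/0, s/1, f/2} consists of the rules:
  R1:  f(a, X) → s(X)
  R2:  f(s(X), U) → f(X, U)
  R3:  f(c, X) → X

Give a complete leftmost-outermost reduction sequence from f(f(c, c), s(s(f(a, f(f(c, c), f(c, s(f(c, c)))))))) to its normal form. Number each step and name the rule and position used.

s(s(s(s(c))))

1. f(f(c, c), s(s(f(a, f(f(c, c), f(c, s(f(c, c))))))))  →  f(c, s(s(f(a, f(f(c, c), f(c, s(f(c, c))))))))   [R3 at 1]
2. f(c, s(s(f(a, f(f(c, c), f(c, s(f(c, c))))))))  →  s(s(f(a, f(f(c, c), f(c, s(f(c, c)))))))   [R3 at ε]
3. s(s(f(a, f(f(c, c), f(c, s(f(c, c)))))))  →  s(s(s(f(f(c, c), f(c, s(f(c, c)))))))   [R1 at 1.1]
4. s(s(s(f(f(c, c), f(c, s(f(c, c)))))))  →  s(s(s(f(c, f(c, s(f(c, c)))))))   [R3 at 1.1.1.1]
5. s(s(s(f(c, f(c, s(f(c, c)))))))  →  s(s(s(f(c, s(f(c, c))))))   [R3 at 1.1.1]
6. s(s(s(f(c, s(f(c, c))))))  →  s(s(s(s(f(c, c)))))   [R3 at 1.1.1]
7. s(s(s(s(f(c, c)))))  →  s(s(s(s(c))))   [R3 at 1.1.1.1]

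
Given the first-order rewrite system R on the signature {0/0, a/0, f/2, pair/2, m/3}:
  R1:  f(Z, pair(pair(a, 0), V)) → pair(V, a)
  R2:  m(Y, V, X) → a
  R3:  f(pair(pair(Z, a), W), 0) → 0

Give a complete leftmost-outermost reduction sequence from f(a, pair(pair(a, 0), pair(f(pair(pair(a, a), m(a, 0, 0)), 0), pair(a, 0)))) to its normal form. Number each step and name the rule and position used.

pair(pair(0, pair(a, 0)), a)

1. f(a, pair(pair(a, 0), pair(f(pair(pair(a, a), m(a, 0, 0)), 0), pair(a, 0))))  →  pair(pair(f(pair(pair(a, a), m(a, 0, 0)), 0), pair(a, 0)), a)   [R1 at ε]
2. pair(pair(f(pair(pair(a, a), m(a, 0, 0)), 0), pair(a, 0)), a)  →  pair(pair(0, pair(a, 0)), a)   [R3 at 1.1]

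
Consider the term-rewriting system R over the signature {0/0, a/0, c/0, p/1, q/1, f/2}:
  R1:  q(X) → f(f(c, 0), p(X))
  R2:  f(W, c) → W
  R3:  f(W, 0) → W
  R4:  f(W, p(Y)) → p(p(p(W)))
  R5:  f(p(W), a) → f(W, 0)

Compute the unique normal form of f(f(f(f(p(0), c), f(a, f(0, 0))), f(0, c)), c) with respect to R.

0

1. f(f(f(f(p(0), c), f(a, f(0, 0))), f(0, c)), c)  →  f(f(f(p(0), c), f(a, f(0, 0))), f(0, c))   [R2 at ε]
2. f(f(f(p(0), c), f(a, f(0, 0))), f(0, c))  →  f(f(p(0), f(a, f(0, 0))), f(0, c))   [R2 at 1.1]
3. f(f(p(0), f(a, f(0, 0))), f(0, c))  →  f(f(p(0), f(a, 0)), f(0, c))   [R3 at 1.2.2]
4. f(f(p(0), f(a, 0)), f(0, c))  →  f(f(p(0), a), f(0, c))   [R3 at 1.2]
5. f(f(p(0), a), f(0, c))  →  f(f(0, 0), f(0, c))   [R5 at 1]
6. f(f(0, 0), f(0, c))  →  f(0, f(0, c))   [R3 at 1]
7. f(0, f(0, c))  →  f(0, 0)   [R2 at 2]
8. f(0, 0)  →  0   [R3 at ε]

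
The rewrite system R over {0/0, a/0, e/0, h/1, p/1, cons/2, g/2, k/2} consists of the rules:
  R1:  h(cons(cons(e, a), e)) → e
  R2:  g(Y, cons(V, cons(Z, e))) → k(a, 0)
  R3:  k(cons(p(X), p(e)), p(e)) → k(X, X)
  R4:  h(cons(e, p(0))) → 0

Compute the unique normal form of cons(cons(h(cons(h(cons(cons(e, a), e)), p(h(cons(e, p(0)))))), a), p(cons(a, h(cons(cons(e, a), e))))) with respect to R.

1. cons(cons(h(cons(h(cons(cons(e, a), e)), p(h(cons(e, p(0)))))), a), p(cons(a, h(cons(cons(e, a), e)))))  →  cons(cons(h(cons(e, p(h(cons(e, p(0)))))), a), p(cons(a, h(cons(cons(e, a), e)))))   [R1 at 1.1.1.1]
2. cons(cons(h(cons(e, p(h(cons(e, p(0)))))), a), p(cons(a, h(cons(cons(e, a), e)))))  →  cons(cons(h(cons(e, p(0))), a), p(cons(a, h(cons(cons(e, a), e)))))   [R4 at 1.1.1.2.1]
3. cons(cons(h(cons(e, p(0))), a), p(cons(a, h(cons(cons(e, a), e)))))  →  cons(cons(0, a), p(cons(a, h(cons(cons(e, a), e)))))   [R4 at 1.1]
4. cons(cons(0, a), p(cons(a, h(cons(cons(e, a), e)))))  →  cons(cons(0, a), p(cons(a, e)))   [R1 at 2.1.2]

cons(cons(0, a), p(cons(a, e)))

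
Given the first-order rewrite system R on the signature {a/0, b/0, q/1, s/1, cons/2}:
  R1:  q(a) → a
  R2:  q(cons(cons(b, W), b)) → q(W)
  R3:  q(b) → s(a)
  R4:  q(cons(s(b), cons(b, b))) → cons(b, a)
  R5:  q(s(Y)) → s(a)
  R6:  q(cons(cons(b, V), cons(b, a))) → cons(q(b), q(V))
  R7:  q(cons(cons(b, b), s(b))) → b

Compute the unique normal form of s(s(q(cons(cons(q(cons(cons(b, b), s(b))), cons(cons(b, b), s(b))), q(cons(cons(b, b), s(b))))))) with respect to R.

1. s(s(q(cons(cons(q(cons(cons(b, b), s(b))), cons(cons(b, b), s(b))), q(cons(cons(b, b), s(b)))))))  →  s(s(q(cons(cons(b, cons(cons(b, b), s(b))), q(cons(cons(b, b), s(b)))))))   [R7 at 1.1.1.1.1]
2. s(s(q(cons(cons(b, cons(cons(b, b), s(b))), q(cons(cons(b, b), s(b)))))))  →  s(s(q(cons(cons(b, cons(cons(b, b), s(b))), b))))   [R7 at 1.1.1.2]
3. s(s(q(cons(cons(b, cons(cons(b, b), s(b))), b))))  →  s(s(q(cons(cons(b, b), s(b)))))   [R2 at 1.1]
4. s(s(q(cons(cons(b, b), s(b)))))  →  s(s(b))   [R7 at 1.1]

s(s(b))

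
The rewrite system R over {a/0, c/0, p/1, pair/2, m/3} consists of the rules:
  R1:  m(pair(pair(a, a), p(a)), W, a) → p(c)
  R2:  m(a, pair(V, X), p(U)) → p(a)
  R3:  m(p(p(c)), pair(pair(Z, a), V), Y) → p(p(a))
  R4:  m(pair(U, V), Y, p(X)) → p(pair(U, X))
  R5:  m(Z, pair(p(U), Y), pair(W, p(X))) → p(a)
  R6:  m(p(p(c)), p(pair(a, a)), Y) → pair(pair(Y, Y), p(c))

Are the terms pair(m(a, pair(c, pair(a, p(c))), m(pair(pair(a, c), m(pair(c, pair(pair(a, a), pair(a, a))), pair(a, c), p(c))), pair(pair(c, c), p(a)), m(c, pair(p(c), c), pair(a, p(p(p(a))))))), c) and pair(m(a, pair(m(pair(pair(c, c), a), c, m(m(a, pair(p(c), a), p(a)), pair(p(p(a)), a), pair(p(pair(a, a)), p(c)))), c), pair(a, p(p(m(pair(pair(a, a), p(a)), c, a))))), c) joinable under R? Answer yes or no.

Reduce t₁ = pair(m(a, pair(c, pair(a, p(c))), m(pair(pair(a, c), m(pair(c, pair(pair(a, a), pair(a, a))), pair(a, c), p(c))), pair(pair(c, c), p(a)), m(c, pair(p(c), c), pair(a, p(p(p(a))))))), c):
1. pair(m(a, pair(c, pair(a, p(c))), m(pair(pair(a, c), m(pair(c, pair(pair(a, a), pair(a, a))), pair(a, c), p(c))), pair(pair(c, c), p(a)), m(c, pair(p(c), c), pair(a, p(p(p(a))))))), c)  →  pair(m(a, pair(c, pair(a, p(c))), m(pair(pair(a, c), p(pair(c, c))), pair(pair(c, c), p(a)), m(c, pair(p(c), c), pair(a, p(p(p(a))))))), c)   [R4 at 1.3.1.2]
2. pair(m(a, pair(c, pair(a, p(c))), m(pair(pair(a, c), p(pair(c, c))), pair(pair(c, c), p(a)), m(c, pair(p(c), c), pair(a, p(p(p(a))))))), c)  →  pair(m(a, pair(c, pair(a, p(c))), m(pair(pair(a, c), p(pair(c, c))), pair(pair(c, c), p(a)), p(a))), c)   [R5 at 1.3.3]
3. pair(m(a, pair(c, pair(a, p(c))), m(pair(pair(a, c), p(pair(c, c))), pair(pair(c, c), p(a)), p(a))), c)  →  pair(m(a, pair(c, pair(a, p(c))), p(pair(pair(a, c), a))), c)   [R4 at 1.3]
4. pair(m(a, pair(c, pair(a, p(c))), p(pair(pair(a, c), a))), c)  →  pair(p(a), c)   [R2 at 1]

Reduce t₂ = pair(m(a, pair(m(pair(pair(c, c), a), c, m(m(a, pair(p(c), a), p(a)), pair(p(p(a)), a), pair(p(pair(a, a)), p(c)))), c), pair(a, p(p(m(pair(pair(a, a), p(a)), c, a))))), c):
1. pair(m(a, pair(m(pair(pair(c, c), a), c, m(m(a, pair(p(c), a), p(a)), pair(p(p(a)), a), pair(p(pair(a, a)), p(c)))), c), pair(a, p(p(m(pair(pair(a, a), p(a)), c, a))))), c)  →  pair(m(a, pair(m(pair(pair(c, c), a), c, p(a)), c), pair(a, p(p(m(pair(pair(a, a), p(a)), c, a))))), c)   [R5 at 1.2.1.3]
2. pair(m(a, pair(m(pair(pair(c, c), a), c, p(a)), c), pair(a, p(p(m(pair(pair(a, a), p(a)), c, a))))), c)  →  pair(m(a, pair(p(pair(pair(c, c), a)), c), pair(a, p(p(m(pair(pair(a, a), p(a)), c, a))))), c)   [R4 at 1.2.1]
3. pair(m(a, pair(p(pair(pair(c, c), a)), c), pair(a, p(p(m(pair(pair(a, a), p(a)), c, a))))), c)  →  pair(p(a), c)   [R5 at 1]

yes — NF(t₁) = pair(p(a), c), NF(t₂) = pair(p(a), c)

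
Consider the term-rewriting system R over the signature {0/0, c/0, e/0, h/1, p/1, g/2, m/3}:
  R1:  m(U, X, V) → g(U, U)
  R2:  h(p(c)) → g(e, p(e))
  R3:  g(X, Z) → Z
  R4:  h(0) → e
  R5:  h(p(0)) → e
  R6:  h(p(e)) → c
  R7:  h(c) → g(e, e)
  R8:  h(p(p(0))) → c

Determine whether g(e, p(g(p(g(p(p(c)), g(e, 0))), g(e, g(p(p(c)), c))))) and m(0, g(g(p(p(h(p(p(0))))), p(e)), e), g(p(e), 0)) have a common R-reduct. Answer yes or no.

Reduce t₁ = g(e, p(g(p(g(p(p(c)), g(e, 0))), g(e, g(p(p(c)), c))))):
1. g(e, p(g(p(g(p(p(c)), g(e, 0))), g(e, g(p(p(c)), c)))))  →  p(g(p(g(p(p(c)), g(e, 0))), g(e, g(p(p(c)), c))))   [R3 at ε]
2. p(g(p(g(p(p(c)), g(e, 0))), g(e, g(p(p(c)), c))))  →  p(g(e, g(p(p(c)), c)))   [R3 at 1]
3. p(g(e, g(p(p(c)), c)))  →  p(g(p(p(c)), c))   [R3 at 1]
4. p(g(p(p(c)), c))  →  p(c)   [R3 at 1]

Reduce t₂ = m(0, g(g(p(p(h(p(p(0))))), p(e)), e), g(p(e), 0)):
1. m(0, g(g(p(p(h(p(p(0))))), p(e)), e), g(p(e), 0))  →  g(0, 0)   [R1 at ε]
2. g(0, 0)  →  0   [R3 at ε]

no — NF(t₁) = p(c), NF(t₂) = 0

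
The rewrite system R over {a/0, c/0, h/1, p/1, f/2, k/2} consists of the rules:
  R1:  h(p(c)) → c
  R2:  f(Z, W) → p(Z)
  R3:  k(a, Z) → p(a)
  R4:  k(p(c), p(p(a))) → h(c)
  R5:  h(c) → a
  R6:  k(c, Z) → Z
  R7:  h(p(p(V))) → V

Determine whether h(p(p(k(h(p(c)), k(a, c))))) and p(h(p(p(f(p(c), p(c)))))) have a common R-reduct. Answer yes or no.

no — NF(t₁) = p(a), NF(t₂) = p(p(p(c)))

Reduce t₁ = h(p(p(k(h(p(c)), k(a, c))))):
1. h(p(p(k(h(p(c)), k(a, c)))))  →  k(h(p(c)), k(a, c))   [R7 at ε]
2. k(h(p(c)), k(a, c))  →  k(c, k(a, c))   [R1 at 1]
3. k(c, k(a, c))  →  k(a, c)   [R6 at ε]
4. k(a, c)  →  p(a)   [R3 at ε]

Reduce t₂ = p(h(p(p(f(p(c), p(c)))))):
1. p(h(p(p(f(p(c), p(c))))))  →  p(f(p(c), p(c)))   [R7 at 1]
2. p(f(p(c), p(c)))  →  p(p(p(c)))   [R2 at 1]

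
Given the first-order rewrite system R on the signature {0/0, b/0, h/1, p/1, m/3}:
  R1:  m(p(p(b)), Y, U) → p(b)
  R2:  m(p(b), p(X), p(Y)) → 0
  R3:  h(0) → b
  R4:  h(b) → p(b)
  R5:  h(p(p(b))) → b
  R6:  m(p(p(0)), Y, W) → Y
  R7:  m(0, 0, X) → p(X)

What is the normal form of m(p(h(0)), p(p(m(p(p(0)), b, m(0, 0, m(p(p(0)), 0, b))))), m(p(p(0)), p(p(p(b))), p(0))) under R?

0

1. m(p(h(0)), p(p(m(p(p(0)), b, m(0, 0, m(p(p(0)), 0, b))))), m(p(p(0)), p(p(p(b))), p(0)))  →  m(p(b), p(p(m(p(p(0)), b, m(0, 0, m(p(p(0)), 0, b))))), m(p(p(0)), p(p(p(b))), p(0)))   [R3 at 1.1]
2. m(p(b), p(p(m(p(p(0)), b, m(0, 0, m(p(p(0)), 0, b))))), m(p(p(0)), p(p(p(b))), p(0)))  →  m(p(b), p(p(b)), m(p(p(0)), p(p(p(b))), p(0)))   [R6 at 2.1.1]
3. m(p(b), p(p(b)), m(p(p(0)), p(p(p(b))), p(0)))  →  m(p(b), p(p(b)), p(p(p(b))))   [R6 at 3]
4. m(p(b), p(p(b)), p(p(p(b))))  →  0   [R2 at ε]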